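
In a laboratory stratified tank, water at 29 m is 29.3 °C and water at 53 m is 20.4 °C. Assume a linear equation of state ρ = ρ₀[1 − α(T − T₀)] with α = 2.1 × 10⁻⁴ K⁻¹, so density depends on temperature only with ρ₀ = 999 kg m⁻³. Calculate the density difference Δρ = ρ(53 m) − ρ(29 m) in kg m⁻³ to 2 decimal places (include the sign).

+1.87 kg m⁻³

ΔT = -8.9 K, Δρ/ρ₀ = −αΔT = 1.869 × 10⁻³.
Δρ = 999 × (1.869 × 10⁻³) = +1.87 kg m⁻³.
Positive Δρ: denser below, stable.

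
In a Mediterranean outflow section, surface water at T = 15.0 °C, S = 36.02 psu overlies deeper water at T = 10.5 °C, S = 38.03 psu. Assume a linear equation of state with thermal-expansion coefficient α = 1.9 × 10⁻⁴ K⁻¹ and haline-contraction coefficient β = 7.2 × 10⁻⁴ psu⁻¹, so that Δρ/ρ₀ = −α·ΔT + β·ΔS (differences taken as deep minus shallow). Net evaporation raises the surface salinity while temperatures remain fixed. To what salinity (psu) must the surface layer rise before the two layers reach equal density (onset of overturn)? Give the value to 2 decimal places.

39.22 psu

Neutral buoyancy requires −α(T_deep − T_surf) + β(S_deep − S_surf′) = 0.
S_surf′ = S_deep − (α/β)·ΔT = 38.03 − (1.9 × 10⁻⁴/7.2 × 10⁻⁴)·(-4.5) = 39.2175 psu.
Increase required: 39.2175 − 36.02 = 3.1975 psu.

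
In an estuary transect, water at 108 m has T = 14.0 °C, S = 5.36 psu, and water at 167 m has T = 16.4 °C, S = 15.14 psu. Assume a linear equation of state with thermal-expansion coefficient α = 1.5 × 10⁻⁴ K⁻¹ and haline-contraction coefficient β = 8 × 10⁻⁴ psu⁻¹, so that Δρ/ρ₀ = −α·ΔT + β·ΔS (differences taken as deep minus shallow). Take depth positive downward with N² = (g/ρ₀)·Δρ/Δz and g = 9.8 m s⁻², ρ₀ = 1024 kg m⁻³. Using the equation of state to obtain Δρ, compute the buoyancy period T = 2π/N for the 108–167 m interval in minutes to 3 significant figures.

2.97 min

ΔT = +2.4 K, ΔS = +9.78 psu (deep − shallow).
Δρ/ρ₀ = −αΔT + βΔS = -3.60 × 10⁻⁴ + 7.824 × 10⁻³ = 7.464 × 10⁻³, so Δρ ≈ 7.643 kg m⁻³.
N² = (g/ρ₀)·Δρ/Δz = g·(Δρ/ρ₀)/Δz = 9.8 × 7.464 × 10⁻³ / 59 = 1.2398 × 10⁻³ s⁻².
N = √(1.2398 × 10⁻³) = 0.035211 rad s⁻¹ → T = 2π/N = 178.44 s = 2.9740 min ≈ 2.97 min.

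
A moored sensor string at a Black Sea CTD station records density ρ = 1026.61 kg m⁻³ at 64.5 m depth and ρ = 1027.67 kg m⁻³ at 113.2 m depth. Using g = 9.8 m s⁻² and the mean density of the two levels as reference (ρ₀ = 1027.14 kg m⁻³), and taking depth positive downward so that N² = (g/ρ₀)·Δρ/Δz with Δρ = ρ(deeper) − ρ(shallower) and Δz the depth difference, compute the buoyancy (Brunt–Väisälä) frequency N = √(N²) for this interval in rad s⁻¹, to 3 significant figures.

Δρ = 1027.67 − 1026.61 = 1.06 kg m⁻³ over Δz = 113.2 − 64.5 = 48.7 m.
N² = (9.8/1027.14) × (1.06/48.7) = 2.0767 × 10⁻⁴ s⁻².
N = √(2.0767 × 10⁻⁴) = 0.014411 rad s⁻¹ ≈ 0.0144 rad s⁻¹.

0.0144 rad s⁻¹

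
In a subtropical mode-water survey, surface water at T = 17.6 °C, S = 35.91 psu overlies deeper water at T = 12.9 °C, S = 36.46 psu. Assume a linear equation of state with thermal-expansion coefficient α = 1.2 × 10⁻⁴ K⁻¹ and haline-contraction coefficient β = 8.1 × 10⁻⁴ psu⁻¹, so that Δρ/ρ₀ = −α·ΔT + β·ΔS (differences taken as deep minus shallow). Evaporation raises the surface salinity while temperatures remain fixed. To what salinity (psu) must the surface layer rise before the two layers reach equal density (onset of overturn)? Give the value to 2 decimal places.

Neutral buoyancy requires −α(T_deep − T_surf) + β(S_deep − S_surf′) = 0.
S_surf′ = S_deep − (α/β)·ΔT = 36.46 − (1.2 × 10⁻⁴/8.1 × 10⁻⁴)·(-4.7) = 37.1563 psu.
Increase required: 37.1563 − 35.91 = 1.2463 psu.

37.16 psu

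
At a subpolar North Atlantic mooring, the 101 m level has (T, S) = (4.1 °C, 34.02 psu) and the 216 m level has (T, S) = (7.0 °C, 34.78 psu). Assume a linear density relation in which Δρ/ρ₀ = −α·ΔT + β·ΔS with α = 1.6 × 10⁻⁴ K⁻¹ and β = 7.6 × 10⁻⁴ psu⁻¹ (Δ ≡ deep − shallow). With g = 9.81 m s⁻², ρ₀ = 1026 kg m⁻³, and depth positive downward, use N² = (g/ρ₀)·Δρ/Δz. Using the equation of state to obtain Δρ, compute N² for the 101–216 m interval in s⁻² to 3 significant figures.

9.69 × 10⁻⁶ s⁻²

ΔT = +2.9 K, ΔS = +0.76 psu (deep − shallow).
Δρ/ρ₀ = −αΔT + βΔS = -4.64 × 10⁻⁴ + 5.776 × 10⁻⁴ = 1.136 × 10⁻⁴, so Δρ ≈ 0.1166 kg m⁻³.
N² = (g/ρ₀)·Δρ/Δz = g·(Δρ/ρ₀)/Δz = 9.81 × 1.136 × 10⁻⁴ / 115 = 9.6906 × 10⁻⁶ s⁻² ≈ 9.69 × 10⁻⁶ s⁻².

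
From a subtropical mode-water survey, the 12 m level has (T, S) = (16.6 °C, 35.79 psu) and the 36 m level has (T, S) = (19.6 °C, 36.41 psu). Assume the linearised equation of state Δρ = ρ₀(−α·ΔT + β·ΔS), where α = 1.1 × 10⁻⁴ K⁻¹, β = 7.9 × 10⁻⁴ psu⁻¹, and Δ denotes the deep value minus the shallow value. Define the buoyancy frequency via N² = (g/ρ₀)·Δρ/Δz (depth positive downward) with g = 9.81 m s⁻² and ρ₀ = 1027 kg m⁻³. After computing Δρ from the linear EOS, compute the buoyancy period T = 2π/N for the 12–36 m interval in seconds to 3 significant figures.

777 s

ΔT = +3.0 K, ΔS = +0.62 psu (deep − shallow).
Δρ/ρ₀ = −αΔT + βΔS = -3.30 × 10⁻⁴ + 4.898 × 10⁻⁴ = 1.598 × 10⁻⁴, so Δρ ≈ 0.1641 kg m⁻³.
N² = (g/ρ₀)·Δρ/Δz = g·(Δρ/ρ₀)/Δz = 9.81 × 1.598 × 10⁻⁴ / 24 = 6.5318 × 10⁻⁵ s⁻².
N = √(6.5318 × 10⁻⁵) = 8.0820 × 10⁻³ rad s⁻¹ → T = 2π/N = 777.43 s ≈ 777 s.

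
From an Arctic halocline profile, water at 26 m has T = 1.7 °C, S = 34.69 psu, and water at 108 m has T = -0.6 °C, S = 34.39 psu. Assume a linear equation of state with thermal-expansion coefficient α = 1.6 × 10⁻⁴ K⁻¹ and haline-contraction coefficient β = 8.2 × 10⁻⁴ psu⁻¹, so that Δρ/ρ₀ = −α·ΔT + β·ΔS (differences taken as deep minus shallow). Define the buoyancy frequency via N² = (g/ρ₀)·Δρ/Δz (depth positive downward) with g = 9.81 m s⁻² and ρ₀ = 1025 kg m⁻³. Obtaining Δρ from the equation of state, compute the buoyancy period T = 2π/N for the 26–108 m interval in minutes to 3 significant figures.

27.4 min

ΔT = -2.3 K, ΔS = -0.30 psu (deep − shallow).
Δρ/ρ₀ = −αΔT + βΔS = 3.68 × 10⁻⁴ − 2.46 × 10⁻⁴ = 1.22 × 10⁻⁴, so Δρ ≈ 0.1251 kg m⁻³.
N² = (g/ρ₀)·Δρ/Δz = g·(Δρ/ρ₀)/Δz = 9.81 × 1.22 × 10⁻⁴ / 82 = 1.4595 × 10⁻⁵ s⁻².
N = √(1.4595 × 10⁻⁵) = 3.8203 × 10⁻³ rad s⁻¹ → T = 2π/N = 1.6447 × 10³ s = 27.412 min ≈ 27.4 min.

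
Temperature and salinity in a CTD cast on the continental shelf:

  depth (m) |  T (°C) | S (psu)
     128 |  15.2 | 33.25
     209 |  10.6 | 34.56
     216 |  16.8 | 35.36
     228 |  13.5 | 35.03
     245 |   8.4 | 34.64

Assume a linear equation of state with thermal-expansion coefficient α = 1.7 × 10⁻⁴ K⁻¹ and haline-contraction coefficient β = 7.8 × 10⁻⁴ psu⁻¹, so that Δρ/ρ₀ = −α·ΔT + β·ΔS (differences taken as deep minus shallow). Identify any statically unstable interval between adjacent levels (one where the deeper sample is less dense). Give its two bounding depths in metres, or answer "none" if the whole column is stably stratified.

Evaluate Δρ/ρ₀ = −αΔT + βΔS across each adjacent pair:
  128–209 m: −αΔT+βΔS = −(1.7 × 10⁻⁴)(-4.6)+(7.8 × 10⁻⁴)(+1.31) = 1.8 × 10⁻³ → stable
  209–216 m: −αΔT+βΔS = −(1.7 × 10⁻⁴)(+6.2)+(7.8 × 10⁻⁴)(+0.80) = -4.3 × 10⁻⁴ → UNSTABLE
  216–228 m: −αΔT+βΔS = −(1.7 × 10⁻⁴)(-3.3)+(7.8 × 10⁻⁴)(-0.33) = 3.0 × 10⁻⁴ → stable
  228–245 m: −αΔT+βΔS = −(1.7 × 10⁻⁴)(-5.1)+(7.8 × 10⁻⁴)(-0.39) = 5.6 × 10⁻⁴ → stable
The 209–216 m interval has Δρ < 0: lighter water underlies denser water.

209–216 m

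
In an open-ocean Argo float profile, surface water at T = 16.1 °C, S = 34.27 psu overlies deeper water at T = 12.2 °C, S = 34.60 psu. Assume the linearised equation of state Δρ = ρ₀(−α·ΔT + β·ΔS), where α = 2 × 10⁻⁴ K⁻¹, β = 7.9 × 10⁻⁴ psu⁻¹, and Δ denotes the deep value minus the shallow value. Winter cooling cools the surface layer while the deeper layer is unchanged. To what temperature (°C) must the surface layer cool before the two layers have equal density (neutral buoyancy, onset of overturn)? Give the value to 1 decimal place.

Neutral buoyancy requires Δρ = 0, i.e. −α(T_deep − T_surf′) + β(S_deep − S_surf) = 0.
T_surf′ = T_deep − (β/α)·ΔS = 12.2 − (7.9 × 10⁻⁴/2 × 10⁻⁴)·(+0.33) = 10.896 °C.
Cooling required: 16.1 − (10.896) = 5.204 °C.

10.9 °C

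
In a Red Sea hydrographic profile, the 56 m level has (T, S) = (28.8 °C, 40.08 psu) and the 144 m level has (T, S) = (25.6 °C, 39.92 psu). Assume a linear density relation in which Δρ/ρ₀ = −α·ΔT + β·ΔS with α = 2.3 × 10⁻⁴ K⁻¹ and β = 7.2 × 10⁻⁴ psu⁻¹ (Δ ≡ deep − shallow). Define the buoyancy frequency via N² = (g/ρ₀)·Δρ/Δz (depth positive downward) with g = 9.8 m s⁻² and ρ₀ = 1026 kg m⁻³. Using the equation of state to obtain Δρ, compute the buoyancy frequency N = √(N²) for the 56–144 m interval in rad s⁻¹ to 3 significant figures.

8.31 × 10⁻³ rad s⁻¹

ΔT = -3.2 K, ΔS = -0.16 psu (deep − shallow).
Δρ/ρ₀ = −αΔT + βΔS = 7.36 × 10⁻⁴ − 1.152 × 10⁻⁴ = 6.208 × 10⁻⁴, so Δρ ≈ 0.6369 kg m⁻³.
N² = (g/ρ₀)·Δρ/Δz = g·(Δρ/ρ₀)/Δz = 9.8 × 6.208 × 10⁻⁴ / 88 = 6.9135 × 10⁻⁵ s⁻².
N = √(6.9135 × 10⁻⁵) = 8.3147 × 10⁻³ rad s⁻¹ ≈ 8.31 × 10⁻³ rad s⁻¹.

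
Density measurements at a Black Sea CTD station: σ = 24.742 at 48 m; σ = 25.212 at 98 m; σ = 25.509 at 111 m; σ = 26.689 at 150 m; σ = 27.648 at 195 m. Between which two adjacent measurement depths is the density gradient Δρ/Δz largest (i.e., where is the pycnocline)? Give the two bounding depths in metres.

Compute the density gradient over each adjacent pair:
  48–98 m: Δρ/Δz = 0.470/50 = 9.4 × 10⁻³ kg m⁻⁴
  98–111 m: Δρ/Δz = 0.297/13 = 0.023 kg m⁻⁴
  111–150 m: Δρ/Δz = 1.180/39 = 0.030 kg m⁻⁴
  150–195 m: Δρ/Δz = 0.959/45 = 0.021 kg m⁻⁴
The largest gradient is in the 111–150 m interval — the pycnocline.

111–150 m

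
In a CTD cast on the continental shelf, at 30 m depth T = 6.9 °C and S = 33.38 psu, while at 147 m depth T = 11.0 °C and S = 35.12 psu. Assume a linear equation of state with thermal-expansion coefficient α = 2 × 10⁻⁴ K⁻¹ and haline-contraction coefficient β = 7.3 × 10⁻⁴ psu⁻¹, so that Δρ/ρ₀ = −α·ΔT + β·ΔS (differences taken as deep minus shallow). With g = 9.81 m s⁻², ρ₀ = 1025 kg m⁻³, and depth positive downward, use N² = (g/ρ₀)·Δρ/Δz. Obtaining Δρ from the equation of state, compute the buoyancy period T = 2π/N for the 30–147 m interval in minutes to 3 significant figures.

ΔT = +4.1 K, ΔS = +1.74 psu (deep − shallow).
Δρ/ρ₀ = −αΔT + βΔS = -8.20 × 10⁻⁴ + 1.2702 × 10⁻³ = 4.502 × 10⁻⁴, so Δρ ≈ 0.4615 kg m⁻³.
N² = (g/ρ₀)·Δρ/Δz = g·(Δρ/ρ₀)/Δz = 9.81 × 4.502 × 10⁻⁴ / 117 = 3.7748 × 10⁻⁵ s⁻².
N = √(3.7748 × 10⁻⁵) = 6.1439 × 10⁻³ rad s⁻¹ → T = 2π/N = 1.0227 × 10³ s = 17.045 min ≈ 17.0 min.

17.0 min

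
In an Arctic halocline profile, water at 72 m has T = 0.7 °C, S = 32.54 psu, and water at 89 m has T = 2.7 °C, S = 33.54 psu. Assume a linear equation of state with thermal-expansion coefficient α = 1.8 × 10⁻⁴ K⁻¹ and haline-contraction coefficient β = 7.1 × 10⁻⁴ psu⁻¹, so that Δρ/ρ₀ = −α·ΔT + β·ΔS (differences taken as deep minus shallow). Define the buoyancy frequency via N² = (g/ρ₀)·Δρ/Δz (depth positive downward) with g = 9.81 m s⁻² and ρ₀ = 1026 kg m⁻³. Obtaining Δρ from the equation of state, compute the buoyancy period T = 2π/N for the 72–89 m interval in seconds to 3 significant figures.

ΔT = +2.0 K, ΔS = +1.00 psu (deep − shallow).
Δρ/ρ₀ = −αΔT + βΔS = -3.60 × 10⁻⁴ + 7.10 × 10⁻⁴ = 3.50 × 10⁻⁴, so Δρ ≈ 0.3591 kg m⁻³.
N² = (g/ρ₀)·Δρ/Δz = g·(Δρ/ρ₀)/Δz = 9.81 × 3.50 × 10⁻⁴ / 17 = 2.0197 × 10⁻⁴ s⁻².
N = √(2.0197 × 10⁻⁴) = 0.014212 rad s⁻¹ → T = 2π/N = 442.10 s ≈ 442 s.

442 s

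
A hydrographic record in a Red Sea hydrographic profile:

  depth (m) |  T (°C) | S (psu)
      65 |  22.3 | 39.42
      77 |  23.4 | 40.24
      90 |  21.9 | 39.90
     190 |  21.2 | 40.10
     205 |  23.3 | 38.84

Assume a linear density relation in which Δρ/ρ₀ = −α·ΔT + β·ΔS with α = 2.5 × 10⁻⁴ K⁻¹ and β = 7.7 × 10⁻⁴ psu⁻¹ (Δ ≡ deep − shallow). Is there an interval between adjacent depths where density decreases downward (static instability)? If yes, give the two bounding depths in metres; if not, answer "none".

190–205 m

Evaluate Δρ/ρ₀ = −αΔT + βΔS across each adjacent pair:
  65–77 m: −αΔT+βΔS = −(2.5 × 10⁻⁴)(+1.1)+(7.7 × 10⁻⁴)(+0.82) = 3.6 × 10⁻⁴ → stable
  77–90 m: −αΔT+βΔS = −(2.5 × 10⁻⁴)(-1.5)+(7.7 × 10⁻⁴)(-0.34) = 1.1 × 10⁻⁴ → stable
  90–190 m: −αΔT+βΔS = −(2.5 × 10⁻⁴)(-0.7)+(7.7 × 10⁻⁴)(+0.20) = 3.3 × 10⁻⁴ → stable
  190–205 m: −αΔT+βΔS = −(2.5 × 10⁻⁴)(+2.1)+(7.7 × 10⁻⁴)(-1.26) = -1.5 × 10⁻³ → UNSTABLE
The 190–205 m interval has Δρ < 0: lighter water underlies denser water.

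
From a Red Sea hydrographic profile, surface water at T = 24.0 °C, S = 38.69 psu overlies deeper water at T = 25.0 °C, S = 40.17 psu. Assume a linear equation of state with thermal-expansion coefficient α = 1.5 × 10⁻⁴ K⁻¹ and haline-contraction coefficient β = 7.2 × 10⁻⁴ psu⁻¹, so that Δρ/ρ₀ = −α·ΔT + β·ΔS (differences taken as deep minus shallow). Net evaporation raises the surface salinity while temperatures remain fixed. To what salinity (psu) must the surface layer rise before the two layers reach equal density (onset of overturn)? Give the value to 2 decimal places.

Neutral buoyancy requires −α(T_deep − T_surf) + β(S_deep − S_surf′) = 0.
S_surf′ = S_deep − (α/β)·ΔT = 40.17 − (1.5 × 10⁻⁴/7.2 × 10⁻⁴)·(+1.0) = 39.9617 psu.
Increase required: 39.9617 − 38.69 = 1.2717 psu.

39.96 psu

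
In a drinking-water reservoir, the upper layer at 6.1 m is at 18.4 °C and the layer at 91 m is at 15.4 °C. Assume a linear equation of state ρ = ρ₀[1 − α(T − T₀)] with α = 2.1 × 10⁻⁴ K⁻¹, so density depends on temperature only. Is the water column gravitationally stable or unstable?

stable

ΔT = 15.4 − 18.4 = -3.0 K, so Δρ/ρ₀ = −αΔT = 6.30 × 10⁻⁴.
Δρ/ρ₀ > 0, so Δρ > 0: deeper water is denser → statically stable.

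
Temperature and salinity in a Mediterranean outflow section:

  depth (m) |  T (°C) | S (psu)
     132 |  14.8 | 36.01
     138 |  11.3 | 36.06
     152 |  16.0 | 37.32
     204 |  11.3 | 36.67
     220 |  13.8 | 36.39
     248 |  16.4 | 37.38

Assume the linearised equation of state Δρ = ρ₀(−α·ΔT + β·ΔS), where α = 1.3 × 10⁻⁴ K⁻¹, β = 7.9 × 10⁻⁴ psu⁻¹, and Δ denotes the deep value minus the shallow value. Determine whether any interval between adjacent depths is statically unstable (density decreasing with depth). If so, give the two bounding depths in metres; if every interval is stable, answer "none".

204–220 m

Evaluate Δρ/ρ₀ = −αΔT + βΔS across each adjacent pair:
  132–138 m: −αΔT+βΔS = −(1.3 × 10⁻⁴)(-3.5)+(7.9 × 10⁻⁴)(+0.05) = 4.9 × 10⁻⁴ → stable
  138–152 m: −αΔT+βΔS = −(1.3 × 10⁻⁴)(+4.7)+(7.9 × 10⁻⁴)(+1.26) = 3.8 × 10⁻⁴ → stable
  152–204 m: −αΔT+βΔS = −(1.3 × 10⁻⁴)(-4.7)+(7.9 × 10⁻⁴)(-0.65) = 9.7 × 10⁻⁵ → stable
  204–220 m: −αΔT+βΔS = −(1.3 × 10⁻⁴)(+2.5)+(7.9 × 10⁻⁴)(-0.28) = -5.5 × 10⁻⁴ → UNSTABLE
  220–248 m: −αΔT+βΔS = −(1.3 × 10⁻⁴)(+2.6)+(7.9 × 10⁻⁴)(+0.99) = 4.4 × 10⁻⁴ → stable
The 204–220 m interval has Δρ < 0: lighter water underlies denser water.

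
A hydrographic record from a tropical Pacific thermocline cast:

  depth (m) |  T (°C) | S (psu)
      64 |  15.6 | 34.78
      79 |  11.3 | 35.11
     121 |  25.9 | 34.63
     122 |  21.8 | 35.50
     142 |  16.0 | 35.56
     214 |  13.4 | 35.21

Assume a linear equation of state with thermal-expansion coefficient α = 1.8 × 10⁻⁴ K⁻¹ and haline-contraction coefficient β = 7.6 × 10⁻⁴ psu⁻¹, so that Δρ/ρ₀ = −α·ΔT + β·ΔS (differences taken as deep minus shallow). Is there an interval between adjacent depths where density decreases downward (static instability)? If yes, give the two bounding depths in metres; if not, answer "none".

79–121 m

Evaluate Δρ/ρ₀ = −αΔT + βΔS across each adjacent pair:
  64–79 m: −αΔT+βΔS = −(1.8 × 10⁻⁴)(-4.3)+(7.6 × 10⁻⁴)(+0.33) = 1.0 × 10⁻³ → stable
  79–121 m: −αΔT+βΔS = −(1.8 × 10⁻⁴)(+14.6)+(7.6 × 10⁻⁴)(-0.48) = -3.0 × 10⁻³ → UNSTABLE
  121–122 m: −αΔT+βΔS = −(1.8 × 10⁻⁴)(-4.1)+(7.6 × 10⁻⁴)(+0.87) = 1.4 × 10⁻³ → stable
  122–142 m: −αΔT+βΔS = −(1.8 × 10⁻⁴)(-5.8)+(7.6 × 10⁻⁴)(+0.06) = 1.1 × 10⁻³ → stable
  142–214 m: −αΔT+βΔS = −(1.8 × 10⁻⁴)(-2.6)+(7.6 × 10⁻⁴)(-0.35) = 2.0 × 10⁻⁴ → stable
The 79–121 m interval has Δρ < 0: lighter water underlies denser water.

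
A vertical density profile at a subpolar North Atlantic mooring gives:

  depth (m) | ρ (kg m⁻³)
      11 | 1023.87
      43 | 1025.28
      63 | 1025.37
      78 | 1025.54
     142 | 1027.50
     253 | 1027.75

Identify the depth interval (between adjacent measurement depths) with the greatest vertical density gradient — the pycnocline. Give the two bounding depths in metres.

Compute the density gradient over each adjacent pair:
  11–43 m: Δρ/Δz = 1.41/32 = 0.044 kg m⁻⁴
  43–63 m: Δρ/Δz = 0.09/20 = 4.5 × 10⁻³ kg m⁻⁴
  63–78 m: Δρ/Δz = 0.17/15 = 0.011 kg m⁻⁴
  78–142 m: Δρ/Δz = 1.96/64 = 0.031 kg m⁻⁴
  142–253 m: Δρ/Δz = 0.25/111 = 2.3 × 10⁻³ kg m⁻⁴
The largest gradient is in the 11–43 m interval — the pycnocline.

11–43 m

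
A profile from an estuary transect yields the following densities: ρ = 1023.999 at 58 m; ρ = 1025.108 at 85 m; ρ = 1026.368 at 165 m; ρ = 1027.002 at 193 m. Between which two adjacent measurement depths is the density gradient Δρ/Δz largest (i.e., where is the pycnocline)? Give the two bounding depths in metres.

Compute the density gradient over each adjacent pair:
  58–85 m: Δρ/Δz = 1.109/27 = 0.041 kg m⁻⁴
  85–165 m: Δρ/Δz = 1.260/80 = 0.016 kg m⁻⁴
  165–193 m: Δρ/Δz = 0.634/28 = 0.023 kg m⁻⁴
The largest gradient is in the 58–85 m interval — the pycnocline.

58–85 m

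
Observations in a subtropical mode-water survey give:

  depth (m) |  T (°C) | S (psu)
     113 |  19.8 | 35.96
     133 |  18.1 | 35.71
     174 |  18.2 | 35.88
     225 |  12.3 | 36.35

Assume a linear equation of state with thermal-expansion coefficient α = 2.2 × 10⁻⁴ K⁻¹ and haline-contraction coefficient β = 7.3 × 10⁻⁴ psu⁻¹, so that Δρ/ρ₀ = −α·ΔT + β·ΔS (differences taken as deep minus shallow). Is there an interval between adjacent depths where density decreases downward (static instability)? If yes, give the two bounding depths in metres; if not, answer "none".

Evaluate Δρ/ρ₀ = −αΔT + βΔS across each adjacent pair:
  113–133 m: −αΔT+βΔS = −(2.2 × 10⁻⁴)(-1.7)+(7.3 × 10⁻⁴)(-0.25) = 1.9 × 10⁻⁴ → stable
  133–174 m: −αΔT+βΔS = −(2.2 × 10⁻⁴)(+0.1)+(7.3 × 10⁻⁴)(+0.17) = 1.0 × 10⁻⁴ → stable
  174–225 m: −αΔT+βΔS = −(2.2 × 10⁻⁴)(-5.9)+(7.3 × 10⁻⁴)(+0.47) = 1.6 × 10⁻³ → stable
Every interval has Δρ > 0: the column is stably stratified throughout.

none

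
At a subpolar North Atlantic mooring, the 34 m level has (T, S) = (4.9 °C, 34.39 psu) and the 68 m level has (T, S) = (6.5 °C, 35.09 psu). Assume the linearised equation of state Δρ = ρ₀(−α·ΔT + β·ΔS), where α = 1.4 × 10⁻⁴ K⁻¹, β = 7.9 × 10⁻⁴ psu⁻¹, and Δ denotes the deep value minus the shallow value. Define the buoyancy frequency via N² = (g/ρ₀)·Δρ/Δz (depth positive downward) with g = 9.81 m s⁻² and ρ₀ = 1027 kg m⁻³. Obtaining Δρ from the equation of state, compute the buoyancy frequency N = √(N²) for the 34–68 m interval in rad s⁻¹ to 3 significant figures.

ΔT = +1.6 K, ΔS = +0.70 psu (deep − shallow).
Δρ/ρ₀ = −αΔT + βΔS = -2.24 × 10⁻⁴ + 5.53 × 10⁻⁴ = 3.29 × 10⁻⁴, so Δρ ≈ 0.3379 kg m⁻³.
N² = (g/ρ₀)·Δρ/Δz = g·(Δρ/ρ₀)/Δz = 9.81 × 3.29 × 10⁻⁴ / 34 = 9.4926 × 10⁻⁵ s⁻².
N = √(9.4926 × 10⁻⁵) = 9.7430 × 10⁻³ rad s⁻¹ ≈ 9.74 × 10⁻³ rad s⁻¹.

9.74 × 10⁻³ rad s⁻¹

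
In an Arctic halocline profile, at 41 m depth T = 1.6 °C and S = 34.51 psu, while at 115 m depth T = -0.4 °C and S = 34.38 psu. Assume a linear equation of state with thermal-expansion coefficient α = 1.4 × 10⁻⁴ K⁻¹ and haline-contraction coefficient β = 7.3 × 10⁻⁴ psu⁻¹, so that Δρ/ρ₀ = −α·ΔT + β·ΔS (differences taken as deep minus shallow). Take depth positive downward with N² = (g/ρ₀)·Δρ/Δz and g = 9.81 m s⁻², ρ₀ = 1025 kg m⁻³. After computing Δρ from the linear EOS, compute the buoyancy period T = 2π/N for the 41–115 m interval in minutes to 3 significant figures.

ΔT = -2.0 K, ΔS = -0.13 psu (deep − shallow).
Δρ/ρ₀ = −αΔT + βΔS = 2.80 × 10⁻⁴ − 9.49 × 10⁻⁵ = 1.851 × 10⁻⁴, so Δρ ≈ 0.1897 kg m⁻³.
N² = (g/ρ₀)·Δρ/Δz = g·(Δρ/ρ₀)/Δz = 9.81 × 1.851 × 10⁻⁴ / 74 = 2.4538 × 10⁻⁵ s⁻².
N = √(2.4538 × 10⁻⁵) = 4.9536 × 10⁻³ rad s⁻¹ → T = 2π/N = 1.2684 × 10³ s = 21.140 min ≈ 21.1 min.

21.1 min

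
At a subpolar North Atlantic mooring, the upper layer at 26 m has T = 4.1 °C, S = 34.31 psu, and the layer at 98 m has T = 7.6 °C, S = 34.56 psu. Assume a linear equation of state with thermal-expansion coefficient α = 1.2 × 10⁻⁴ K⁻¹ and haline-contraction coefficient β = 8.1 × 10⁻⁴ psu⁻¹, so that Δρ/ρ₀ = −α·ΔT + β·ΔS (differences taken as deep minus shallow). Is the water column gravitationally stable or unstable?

unstable

ΔT = 7.6 − 4.1 = +3.5 K and ΔS = 34.56 − 34.31 = +0.25 psu (deep − shallow).
−αΔT = -4.20 × 10⁻⁴; βΔS = 2.025 × 10⁻⁴; sum Δρ/ρ₀ = -2.175 × 10⁻⁴.
Δρ/ρ₀ < 0, so Δρ < 0: deeper water is lighter → statically unstable; the column would overturn.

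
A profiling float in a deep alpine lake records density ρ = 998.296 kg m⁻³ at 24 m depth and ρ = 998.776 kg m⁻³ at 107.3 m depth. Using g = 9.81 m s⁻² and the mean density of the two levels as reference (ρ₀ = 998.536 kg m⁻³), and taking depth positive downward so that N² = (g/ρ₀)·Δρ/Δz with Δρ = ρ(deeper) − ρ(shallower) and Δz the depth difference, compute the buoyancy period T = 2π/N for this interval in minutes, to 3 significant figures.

Δρ = 998.776 − 998.296 = 0.480 kg m⁻³ over Δz = 107.3 − 24 = 83.3 m.
N² = (9.81/998.536) × (0.480/83.3) = 5.6611 × 10⁻⁵ s⁻².
N = √(5.6611 × 10⁻⁵) = 7.5240 × 10⁻³ rad s⁻¹, so T = 2π/N = 835.09 s = 13.918 min ≈ 13.9 min.

13.9 min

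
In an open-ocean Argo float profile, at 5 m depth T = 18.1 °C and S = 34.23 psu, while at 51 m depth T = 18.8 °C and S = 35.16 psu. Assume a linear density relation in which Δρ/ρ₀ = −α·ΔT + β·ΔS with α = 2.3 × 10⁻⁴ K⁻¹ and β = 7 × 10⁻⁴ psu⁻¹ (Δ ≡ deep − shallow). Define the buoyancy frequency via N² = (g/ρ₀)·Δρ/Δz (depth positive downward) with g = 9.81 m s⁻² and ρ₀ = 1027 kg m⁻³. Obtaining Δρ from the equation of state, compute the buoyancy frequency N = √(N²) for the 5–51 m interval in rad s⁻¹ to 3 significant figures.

0.0102 rad s⁻¹

ΔT = +0.7 K, ΔS = +0.93 psu (deep − shallow).
Δρ/ρ₀ = −αΔT + βΔS = -1.61 × 10⁻⁴ + 6.51 × 10⁻⁴ = 4.90 × 10⁻⁴, so Δρ ≈ 0.5032 kg m⁻³.
N² = (g/ρ₀)·Δρ/Δz = g·(Δρ/ρ₀)/Δz = 9.81 × 4.90 × 10⁻⁴ / 46 = 1.0450 × 10⁻⁴ s⁻².
N = √(1.0450 × 10⁻⁴) = 0.010223 rad s⁻¹ ≈ 0.0102 rad s⁻¹.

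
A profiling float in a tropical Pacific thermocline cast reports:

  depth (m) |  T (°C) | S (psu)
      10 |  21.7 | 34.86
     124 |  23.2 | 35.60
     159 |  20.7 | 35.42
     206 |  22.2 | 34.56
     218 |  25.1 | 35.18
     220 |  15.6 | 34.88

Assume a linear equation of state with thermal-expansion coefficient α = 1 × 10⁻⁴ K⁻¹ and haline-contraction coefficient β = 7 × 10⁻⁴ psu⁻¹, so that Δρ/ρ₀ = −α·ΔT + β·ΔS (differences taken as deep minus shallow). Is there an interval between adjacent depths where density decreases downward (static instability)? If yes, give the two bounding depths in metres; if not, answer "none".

159–206 m

Evaluate Δρ/ρ₀ = −αΔT + βΔS across each adjacent pair:
  10–124 m: −αΔT+βΔS = −(1 × 10⁻⁴)(+1.5)+(7 × 10⁻⁴)(+0.74) = 3.7 × 10⁻⁴ → stable
  124–159 m: −αΔT+βΔS = −(1 × 10⁻⁴)(-2.5)+(7 × 10⁻⁴)(-0.18) = 1.2 × 10⁻⁴ → stable
  159–206 m: −αΔT+βΔS = −(1 × 10⁻⁴)(+1.5)+(7 × 10⁻⁴)(-0.86) = -7.5 × 10⁻⁴ → UNSTABLE
  206–218 m: −αΔT+βΔS = −(1 × 10⁻⁴)(+2.9)+(7 × 10⁻⁴)(+0.62) = 1.4 × 10⁻⁴ → stable
  218–220 m: −αΔT+βΔS = −(1 × 10⁻⁴)(-9.5)+(7 × 10⁻⁴)(-0.30) = 7.4 × 10⁻⁴ → stable
The 159–206 m interval has Δρ < 0: lighter water underlies denser water.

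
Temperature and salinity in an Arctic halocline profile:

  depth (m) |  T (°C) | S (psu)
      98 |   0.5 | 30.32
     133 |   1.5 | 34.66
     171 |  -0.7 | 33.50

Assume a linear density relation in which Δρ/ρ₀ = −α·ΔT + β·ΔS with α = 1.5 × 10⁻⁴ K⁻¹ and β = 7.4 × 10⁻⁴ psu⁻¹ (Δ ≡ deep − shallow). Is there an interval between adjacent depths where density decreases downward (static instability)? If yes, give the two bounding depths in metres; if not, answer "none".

Evaluate Δρ/ρ₀ = −αΔT + βΔS across each adjacent pair:
  98–133 m: −αΔT+βΔS = −(1.5 × 10⁻⁴)(+1.0)+(7.4 × 10⁻⁴)(+4.34) = 3.1 × 10⁻³ → stable
  133–171 m: −αΔT+βΔS = −(1.5 × 10⁻⁴)(-2.2)+(7.4 × 10⁻⁴)(-1.16) = -5.3 × 10⁻⁴ → UNSTABLE
The 133–171 m interval has Δρ < 0: lighter water underlies denser water.

133–171 m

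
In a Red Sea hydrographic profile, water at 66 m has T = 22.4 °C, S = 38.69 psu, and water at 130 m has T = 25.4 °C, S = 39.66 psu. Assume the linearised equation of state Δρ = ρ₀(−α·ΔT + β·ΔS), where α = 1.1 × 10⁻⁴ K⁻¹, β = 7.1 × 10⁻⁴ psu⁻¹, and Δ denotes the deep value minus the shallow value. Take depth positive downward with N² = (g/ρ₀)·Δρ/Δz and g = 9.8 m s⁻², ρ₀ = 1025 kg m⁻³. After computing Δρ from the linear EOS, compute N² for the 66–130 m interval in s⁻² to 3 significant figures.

5.49 × 10⁻⁵ s⁻²

ΔT = +3.0 K, ΔS = +0.97 psu (deep − shallow).
Δρ/ρ₀ = −αΔT + βΔS = -3.30 × 10⁻⁴ + 6.887 × 10⁻⁴ = 3.587 × 10⁻⁴, so Δρ ≈ 0.3677 kg m⁻³.
N² = (g/ρ₀)·Δρ/Δz = g·(Δρ/ρ₀)/Δz = 9.8 × 3.587 × 10⁻⁴ / 64 = 5.4926 × 10⁻⁵ s⁻² ≈ 5.49 × 10⁻⁵ s⁻².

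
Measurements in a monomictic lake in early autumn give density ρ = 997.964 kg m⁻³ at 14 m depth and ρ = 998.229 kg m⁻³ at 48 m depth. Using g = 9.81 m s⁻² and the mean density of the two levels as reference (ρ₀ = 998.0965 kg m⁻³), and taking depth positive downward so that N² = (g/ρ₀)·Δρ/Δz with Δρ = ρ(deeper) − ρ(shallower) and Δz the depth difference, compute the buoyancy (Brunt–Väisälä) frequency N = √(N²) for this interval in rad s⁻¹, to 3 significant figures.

Δρ = 998.229 − 997.964 = 0.265 kg m⁻³ over Δz = 48 − 14 = 34 m.
N² = (9.81/998.0965) × (0.265/34) = 7.6606 × 10⁻⁵ s⁻².
N = √(7.6606 × 10⁻⁵) = 8.7525 × 10⁻³ rad s⁻¹ ≈ 8.75 × 10⁻³ rad s⁻¹.

8.75 × 10⁻³ rad s⁻¹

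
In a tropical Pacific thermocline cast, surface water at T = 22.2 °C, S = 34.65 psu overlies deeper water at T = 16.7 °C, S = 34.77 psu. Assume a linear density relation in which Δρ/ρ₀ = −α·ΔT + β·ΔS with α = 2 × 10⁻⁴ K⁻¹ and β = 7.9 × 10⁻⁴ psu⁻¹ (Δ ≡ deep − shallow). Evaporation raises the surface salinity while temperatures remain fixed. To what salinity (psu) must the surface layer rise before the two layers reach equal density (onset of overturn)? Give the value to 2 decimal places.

Neutral buoyancy requires −α(T_deep − T_surf) + β(S_deep − S_surf′) = 0.
S_surf′ = S_deep − (α/β)·ΔT = 34.77 − (2 × 10⁻⁴/7.9 × 10⁻⁴)·(-5.5) = 36.1624 psu.
Increase required: 36.1624 − 34.65 = 1.5124 psu.

36.16 psu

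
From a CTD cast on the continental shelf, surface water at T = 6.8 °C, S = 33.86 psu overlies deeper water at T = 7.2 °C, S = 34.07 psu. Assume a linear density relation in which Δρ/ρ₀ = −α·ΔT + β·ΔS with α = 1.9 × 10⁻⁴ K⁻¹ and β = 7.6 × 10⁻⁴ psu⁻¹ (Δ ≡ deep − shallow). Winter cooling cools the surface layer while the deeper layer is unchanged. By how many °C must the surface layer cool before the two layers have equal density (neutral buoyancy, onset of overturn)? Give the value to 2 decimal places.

0.44 °C

Neutral buoyancy requires Δρ = 0, i.e. −α(T_deep − T_surf′) + β(S_deep − S_surf) = 0.
T_surf′ = T_deep − (β/α)·ΔS = 7.2 − (7.6 × 10⁻⁴/1.9 × 10⁻⁴)·(+0.21) = 6.3600 °C.
Cooling required: 6.8 − (6.3600) = 0.4400 °C.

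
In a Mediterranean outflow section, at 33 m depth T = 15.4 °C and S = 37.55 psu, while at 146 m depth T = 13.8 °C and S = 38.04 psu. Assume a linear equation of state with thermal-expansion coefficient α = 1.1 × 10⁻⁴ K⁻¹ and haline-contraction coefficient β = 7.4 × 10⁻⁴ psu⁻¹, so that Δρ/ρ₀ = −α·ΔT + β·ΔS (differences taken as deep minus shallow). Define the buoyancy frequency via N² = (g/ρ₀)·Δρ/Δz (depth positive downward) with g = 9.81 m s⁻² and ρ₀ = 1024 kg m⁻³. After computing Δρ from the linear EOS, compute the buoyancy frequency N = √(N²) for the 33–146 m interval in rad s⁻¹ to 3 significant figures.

6.84 × 10⁻³ rad s⁻¹

ΔT = -1.6 K, ΔS = +0.49 psu (deep − shallow).
Δρ/ρ₀ = −αΔT + βΔS = 1.76 × 10⁻⁴ + 3.626 × 10⁻⁴ = 5.386 × 10⁻⁴, so Δρ ≈ 0.5515 kg m⁻³.
N² = (g/ρ₀)·Δρ/Δz = g·(Δρ/ρ₀)/Δz = 9.81 × 5.386 × 10⁻⁴ / 113 = 4.6758 × 10⁻⁵ s⁻².
N = √(4.6758 × 10⁻⁵) = 6.8380 × 10⁻³ rad s⁻¹ ≈ 6.84 × 10⁻³ rad s⁻¹.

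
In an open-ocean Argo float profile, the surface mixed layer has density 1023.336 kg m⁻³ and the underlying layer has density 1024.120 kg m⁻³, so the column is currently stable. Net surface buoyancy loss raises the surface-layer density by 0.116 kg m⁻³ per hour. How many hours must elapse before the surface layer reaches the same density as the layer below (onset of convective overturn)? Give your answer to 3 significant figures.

Density deficit of the surface layer: 1024.120 − 1023.336 = 0.784 kg m⁻³.
Required change = 0.784 / 0.116 = 6.76 hours.

6.76 hours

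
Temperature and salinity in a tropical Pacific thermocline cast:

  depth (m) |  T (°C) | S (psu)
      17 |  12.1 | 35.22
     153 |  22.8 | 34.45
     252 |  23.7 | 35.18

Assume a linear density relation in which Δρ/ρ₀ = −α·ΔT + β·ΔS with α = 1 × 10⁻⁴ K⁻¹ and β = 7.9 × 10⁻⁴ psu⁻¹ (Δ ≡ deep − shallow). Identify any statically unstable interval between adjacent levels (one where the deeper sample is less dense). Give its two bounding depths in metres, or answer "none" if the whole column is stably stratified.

17–153 m

Evaluate Δρ/ρ₀ = −αΔT + βΔS across each adjacent pair:
  17–153 m: −αΔT+βΔS = −(1 × 10⁻⁴)(+10.7)+(7.9 × 10⁻⁴)(-0.77) = -1.7 × 10⁻³ → UNSTABLE
  153–252 m: −αΔT+βΔS = −(1 × 10⁻⁴)(+0.9)+(7.9 × 10⁻⁴)(+0.73) = 4.9 × 10⁻⁴ → stable
The 17–153 m interval has Δρ < 0: lighter water underlies denser water.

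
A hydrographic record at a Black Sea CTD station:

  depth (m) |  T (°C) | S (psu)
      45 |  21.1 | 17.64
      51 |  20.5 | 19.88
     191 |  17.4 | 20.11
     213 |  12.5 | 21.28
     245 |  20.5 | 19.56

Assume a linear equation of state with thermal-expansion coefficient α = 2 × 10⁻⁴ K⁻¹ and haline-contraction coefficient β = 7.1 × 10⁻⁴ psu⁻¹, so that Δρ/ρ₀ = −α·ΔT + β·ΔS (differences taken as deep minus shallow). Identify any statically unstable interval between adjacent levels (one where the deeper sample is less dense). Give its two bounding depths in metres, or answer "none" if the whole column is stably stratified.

Evaluate Δρ/ρ₀ = −αΔT + βΔS across each adjacent pair:
  45–51 m: −αΔT+βΔS = −(2 × 10⁻⁴)(-0.6)+(7.1 × 10⁻⁴)(+2.24) = 1.7 × 10⁻³ → stable
  51–191 m: −αΔT+βΔS = −(2 × 10⁻⁴)(-3.1)+(7.1 × 10⁻⁴)(+0.23) = 7.8 × 10⁻⁴ → stable
  191–213 m: −αΔT+βΔS = −(2 × 10⁻⁴)(-4.9)+(7.1 × 10⁻⁴)(+1.17) = 1.8 × 10⁻³ → stable
  213–245 m: −αΔT+βΔS = −(2 × 10⁻⁴)(+8.0)+(7.1 × 10⁻⁴)(-1.72) = -2.8 × 10⁻³ → UNSTABLE
The 213–245 m interval has Δρ < 0: lighter water underlies denser water.

213–245 m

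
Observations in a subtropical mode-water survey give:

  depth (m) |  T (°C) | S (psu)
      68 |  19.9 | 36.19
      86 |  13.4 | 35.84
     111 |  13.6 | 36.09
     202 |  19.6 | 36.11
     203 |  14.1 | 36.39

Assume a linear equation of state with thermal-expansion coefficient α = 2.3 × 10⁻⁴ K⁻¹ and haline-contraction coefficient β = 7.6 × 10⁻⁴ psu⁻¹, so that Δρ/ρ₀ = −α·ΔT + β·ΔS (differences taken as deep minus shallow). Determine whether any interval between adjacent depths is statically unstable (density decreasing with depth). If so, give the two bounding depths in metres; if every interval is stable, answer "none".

111–202 m

Evaluate Δρ/ρ₀ = −αΔT + βΔS across each adjacent pair:
  68–86 m: −αΔT+βΔS = −(2.3 × 10⁻⁴)(-6.5)+(7.6 × 10⁻⁴)(-0.35) = 1.2 × 10⁻³ → stable
  86–111 m: −αΔT+βΔS = −(2.3 × 10⁻⁴)(+0.2)+(7.6 × 10⁻⁴)(+0.25) = 1.4 × 10⁻⁴ → stable
  111–202 m: −αΔT+βΔS = −(2.3 × 10⁻⁴)(+6.0)+(7.6 × 10⁻⁴)(+0.02) = -1.4 × 10⁻³ → UNSTABLE
  202–203 m: −αΔT+βΔS = −(2.3 × 10⁻⁴)(-5.5)+(7.6 × 10⁻⁴)(+0.28) = 1.5 × 10⁻³ → stable
The 111–202 m interval has Δρ < 0: lighter water underlies denser water.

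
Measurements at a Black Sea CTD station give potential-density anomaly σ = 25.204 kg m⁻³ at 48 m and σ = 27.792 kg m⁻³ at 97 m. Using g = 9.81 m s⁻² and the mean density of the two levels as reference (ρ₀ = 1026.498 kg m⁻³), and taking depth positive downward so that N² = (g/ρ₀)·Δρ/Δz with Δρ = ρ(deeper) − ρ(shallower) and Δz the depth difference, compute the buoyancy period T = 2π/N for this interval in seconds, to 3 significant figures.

280 s

Δρ = 1027.792 − 1025.204 = 2.588 kg m⁻³ over Δz = 97 − 48 = 49 m.
N² = (9.81/1026.498) × (2.588/49) = 5.0475 × 10⁻⁴ s⁻².
N = √(5.0475 × 10⁻⁴) = 0.022467 rad s⁻¹, so T = 2π/N = 279.66 s ≈ 280 s.
N² > 0, so the interval is statically stable.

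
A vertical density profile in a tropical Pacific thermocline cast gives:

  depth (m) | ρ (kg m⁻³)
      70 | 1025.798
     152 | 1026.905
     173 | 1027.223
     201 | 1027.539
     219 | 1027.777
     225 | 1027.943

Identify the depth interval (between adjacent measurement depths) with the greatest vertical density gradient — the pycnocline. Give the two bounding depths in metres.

Compute the density gradient over each adjacent pair:
  70–152 m: Δρ/Δz = 1.107/82 = 0.013 kg m⁻⁴
  152–173 m: Δρ/Δz = 0.318/21 = 0.015 kg m⁻⁴
  173–201 m: Δρ/Δz = 0.316/28 = 0.011 kg m⁻⁴
  201–219 m: Δρ/Δz = 0.238/18 = 0.013 kg m⁻⁴
  219–225 m: Δρ/Δz = 0.166/6 = 0.028 kg m⁻⁴
The largest gradient is in the 219–225 m interval — the pycnocline.

219–225 m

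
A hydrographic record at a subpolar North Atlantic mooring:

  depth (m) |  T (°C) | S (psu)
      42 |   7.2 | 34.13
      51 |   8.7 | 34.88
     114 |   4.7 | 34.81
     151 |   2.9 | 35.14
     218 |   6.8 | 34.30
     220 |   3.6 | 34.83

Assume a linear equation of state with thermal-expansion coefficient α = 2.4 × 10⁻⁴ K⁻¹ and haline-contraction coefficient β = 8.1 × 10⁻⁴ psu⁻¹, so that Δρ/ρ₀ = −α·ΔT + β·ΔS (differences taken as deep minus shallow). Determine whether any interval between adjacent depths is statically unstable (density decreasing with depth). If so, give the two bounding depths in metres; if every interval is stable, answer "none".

Evaluate Δρ/ρ₀ = −αΔT + βΔS across each adjacent pair:
  42–51 m: −αΔT+βΔS = −(2.4 × 10⁻⁴)(+1.5)+(8.1 × 10⁻⁴)(+0.75) = 2.5 × 10⁻⁴ → stable
  51–114 m: −αΔT+βΔS = −(2.4 × 10⁻⁴)(-4.0)+(8.1 × 10⁻⁴)(-0.07) = 9.0 × 10⁻⁴ → stable
  114–151 m: −αΔT+βΔS = −(2.4 × 10⁻⁴)(-1.8)+(8.1 × 10⁻⁴)(+0.33) = 7.0 × 10⁻⁴ → stable
  151–218 m: −αΔT+βΔS = −(2.4 × 10⁻⁴)(+3.9)+(8.1 × 10⁻⁴)(-0.84) = -1.6 × 10⁻³ → UNSTABLE
  218–220 m: −αΔT+βΔS = −(2.4 × 10⁻⁴)(-3.2)+(8.1 × 10⁻⁴)(+0.53) = 1.2 × 10⁻³ → stable
The 151–218 m interval has Δρ < 0: lighter water underlies denser water.

151–218 m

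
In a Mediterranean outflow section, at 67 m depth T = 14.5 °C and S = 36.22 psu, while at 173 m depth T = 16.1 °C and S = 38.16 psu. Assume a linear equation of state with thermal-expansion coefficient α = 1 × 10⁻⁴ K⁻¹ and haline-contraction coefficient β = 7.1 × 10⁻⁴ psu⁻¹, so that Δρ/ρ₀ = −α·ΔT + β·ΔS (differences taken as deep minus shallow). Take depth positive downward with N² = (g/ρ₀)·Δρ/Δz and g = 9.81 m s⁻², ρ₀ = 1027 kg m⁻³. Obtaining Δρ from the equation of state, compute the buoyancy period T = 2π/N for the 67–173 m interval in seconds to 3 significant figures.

592 s

ΔT = +1.6 K, ΔS = +1.94 psu (deep − shallow).
Δρ/ρ₀ = −αΔT + βΔS = -1.60 × 10⁻⁴ + 1.3774 × 10⁻³ = 1.2174 × 10⁻³, so Δρ ≈ 1.250 kg m⁻³.
N² = (g/ρ₀)·Δρ/Δz = g·(Δρ/ρ₀)/Δz = 9.81 × 1.2174 × 10⁻³ / 106 = 1.1267 × 10⁻⁴ s⁻².
N = √(1.1267 × 10⁻⁴) = 0.010615 rad s⁻¹ → T = 2π/N = 591.92 s ≈ 592 s.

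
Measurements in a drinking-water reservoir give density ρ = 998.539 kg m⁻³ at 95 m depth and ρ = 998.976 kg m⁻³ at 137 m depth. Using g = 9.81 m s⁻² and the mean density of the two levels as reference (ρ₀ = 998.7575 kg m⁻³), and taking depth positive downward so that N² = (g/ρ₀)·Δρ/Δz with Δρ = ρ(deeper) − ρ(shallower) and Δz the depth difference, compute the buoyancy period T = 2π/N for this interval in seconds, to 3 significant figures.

622 s

Δρ = 998.976 − 998.539 = 0.437 kg m⁻³ over Δz = 137 − 95 = 42 m.
N² = (9.81/998.7575) × (0.437/42) = 1.0220 × 10⁻⁴ s⁻².
N = √(1.0220 × 10⁻⁴) = 0.010109 rad s⁻¹, so T = 2π/N = 621.54 s ≈ 622 s.
N² > 0, so the interval is statically stable.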